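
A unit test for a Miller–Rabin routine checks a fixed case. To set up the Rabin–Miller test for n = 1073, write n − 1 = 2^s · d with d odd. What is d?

Halving: 1072 → 536 → 268 → 134 → 67; 67 is odd.
So 1072 = 2^4 · 67.

67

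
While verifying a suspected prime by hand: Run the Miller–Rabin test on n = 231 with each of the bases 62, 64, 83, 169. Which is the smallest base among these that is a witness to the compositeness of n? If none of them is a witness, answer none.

none

n − 1 = 230 = 2^1 · 115, so s = 1 and d = 115.
Base 62: x_0 = 62^115 mod 231 = 230. x_0 = 230 ≡ −1, so 62 is not a witness.
Base 64: x_0 = 64^115 mod 231 = 1. x_0 = 1, so 64 is not a witness.
Base 83: x_0 = 83^115 mod 231 = 230. x_0 = 230 ≡ −1, so 83 is not a witness.
Base 169: x_0 = 169^115 mod 231 = 1. x_0 = 1, so 169 is not a witness.
No listed base is a witness for 231.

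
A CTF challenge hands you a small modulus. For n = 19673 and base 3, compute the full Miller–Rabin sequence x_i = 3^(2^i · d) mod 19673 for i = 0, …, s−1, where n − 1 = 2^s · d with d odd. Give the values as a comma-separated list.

9463, 16546, 648

n − 1 = 19672 = 2^3 · 2459, so s = 3 and d = 2459.
x_0 = 3^2459 mod 19673 = 9463.
x_1 = 9463^2 mod 19673 = 16546.
x_2 = 16546^2 mod 19673 = 648.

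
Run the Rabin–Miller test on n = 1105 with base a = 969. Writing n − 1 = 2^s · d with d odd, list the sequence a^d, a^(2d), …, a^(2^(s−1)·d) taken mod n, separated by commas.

34, 51, 391, 391

n − 1 = 1104 = 2^4 · 69, so s = 4 and d = 69.
x_0 = 969^69 mod 1105 = 34.
x_1 = 34^2 mod 1105 = 51.
x_2 = 51^2 mod 1105 = 391.
x_3 = 391^2 mod 1105 = 391.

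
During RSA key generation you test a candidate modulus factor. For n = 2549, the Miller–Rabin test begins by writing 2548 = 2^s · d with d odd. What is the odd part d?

637

Halving: 2548 → 1274 → 637; 637 is odd.
So 2548 = 2^2 · 637.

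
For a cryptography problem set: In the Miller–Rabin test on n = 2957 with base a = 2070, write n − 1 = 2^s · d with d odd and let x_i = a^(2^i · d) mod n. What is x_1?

1

n − 1 = 2956 = 2^2 · 739, so s = 2 and d = 739.
x_0 = 2070^739 mod 2957 = 2956.
x_1 = 2956^2 mod 2957 = 1.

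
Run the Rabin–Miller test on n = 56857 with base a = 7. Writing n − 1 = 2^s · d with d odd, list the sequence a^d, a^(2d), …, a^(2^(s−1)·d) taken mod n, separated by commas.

50298, 36589, 56856

n − 1 = 56856 = 2^3 · 7107, so s = 3 and d = 7107.
x_0 = 7^7107 mod 56857 = 50298.
x_1 = 50298^2 mod 56857 = 36589.
x_2 = 36589^2 mod 56857 = 56856.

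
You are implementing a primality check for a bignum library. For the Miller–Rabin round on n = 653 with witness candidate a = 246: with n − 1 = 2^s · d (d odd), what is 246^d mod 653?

n − 1 = 652 = 2^2 · 163, so s = 2 and d = 163.
246^163 mod 653 = 504.

504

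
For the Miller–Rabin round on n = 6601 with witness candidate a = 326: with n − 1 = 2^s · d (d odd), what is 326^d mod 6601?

1772

n − 1 = 6600 = 2^3 · 825, so s = 3 and d = 825.
326^825 mod 6601 = 1772.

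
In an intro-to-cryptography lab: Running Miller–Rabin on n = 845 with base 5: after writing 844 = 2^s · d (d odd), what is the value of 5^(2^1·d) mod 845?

415

n − 1 = 844 = 2^2 · 211, so s = 2 and d = 211.
By repeated squaring, 5^211 ≡ 125 (mod 845).
x_0 = 125.
x_1 = 125^2 mod 845 = 415.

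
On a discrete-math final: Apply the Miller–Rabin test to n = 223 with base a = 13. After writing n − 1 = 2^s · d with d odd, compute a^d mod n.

222

n − 1 = 222 = 2^1 · 111, so s = 1 and d = 111.
13^111 mod 223 = 222.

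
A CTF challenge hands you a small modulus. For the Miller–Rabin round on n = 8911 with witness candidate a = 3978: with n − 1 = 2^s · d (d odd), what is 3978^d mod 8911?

n − 1 = 8910 = 2^1 · 4455, so s = 1 and d = 4455.
Repeated squaring mod 8911: 3978^1 ≡ 3978, 3978^2 ≡ 7459, 3978^4 ≡ 5308, 3978^8 ≡ 7193, 3978^16 ≡ 1983, 3978^32 ≡ 2538, 3978^64 ≡ 7702, 3978^128 ≡ 277, 3978^256 ≡ 5441, 3978^512 ≡ 2139, 3978^1024 ≡ 3978, 3978^2048 ≡ 7459, 3978^4096 ≡ 5308.
4455 = 4096 + 256 + 64 + 32 + 4 + 2 + 1, so 3978^4455 ≡ 5308·5441·7702·2538·5308·7459·3978 ≡ 1 (mod 8911).

1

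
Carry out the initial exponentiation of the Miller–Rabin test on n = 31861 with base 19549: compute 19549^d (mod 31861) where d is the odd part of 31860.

n − 1 = 31860 = 2^2 · 7965, so s = 2 and d = 7965.
19549^7965 mod 31861 = 20679.

20679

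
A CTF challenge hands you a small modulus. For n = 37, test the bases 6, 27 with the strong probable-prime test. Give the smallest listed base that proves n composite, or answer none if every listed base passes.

n − 1 = 36 = 2^2 · 9, so s = 2 and d = 9.
Base 6: x_0 = 6^9 mod 37 = 6. x_0 is neither 1 nor 36, so continue squaring. x_1 = 6^2 mod 37 = 36. x_1 ≡ −1, so 6 is not a witness.
Base 27: x_0 = 27^9 mod 37 = 36. x_0 = 36 ≡ −1, so 27 is not a witness.
No listed base is a witness for 37.

none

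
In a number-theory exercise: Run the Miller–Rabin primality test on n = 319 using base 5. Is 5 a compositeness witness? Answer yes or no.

yes

n − 1 = 318 = 2^1 · 159, so s = 1 and d = 159.
x_0 = 5^159 mod 319 = 196.
x_0 ∉ {1, 318} and s = 1, so 5 is a Miller–Rabin witness and 319 is composite.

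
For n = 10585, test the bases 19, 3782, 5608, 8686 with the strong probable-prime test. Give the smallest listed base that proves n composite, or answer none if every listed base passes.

n − 1 = 10584 = 2^3 · 1323, so s = 3 and d = 1323.
Base 19: x_0 = 19^1323 mod 10585 = 10539. x_0 is neither 1 nor 10584, so continue squaring. x_1 = 10539^2 mod 10585 = 2116. x_2 = 2116^2 mod 10585 = 1. x_2 = 1 but x_1 ≠ ±1, a nontrivial square root of 1 — 19 is a witness and 10585 is composite.
Base 3782: x_0 = 3782^1323 mod 10585 = 5643. x_0 is neither 1 nor 10584, so continue squaring. x_1 = 5643^2 mod 10585 = 3769. x_2 = 3769^2 mod 10585 = 291. Reached i = s−1 = 2 without hitting −1: 3782 is a Miller–Rabin witness and 10585 is composite.
Base 5608: x_0 = 5608^1323 mod 10585 = 3202. x_0 is neither 1 nor 10584, so continue squaring. x_1 = 3202^2 mod 10585 = 6524. x_2 = 6524^2 mod 10585 = 291. Reached i = s−1 = 2 without hitting −1: 5608 is a Miller–Rabin witness and 10585 is composite.
Base 8686: x_0 = 8686^1323 mod 10585 = 6861. x_0 is neither 1 nor 10584, so continue squaring. x_1 = 6861^2 mod 10585 = 1826. x_2 = 1826^2 mod 10585 = 1. x_2 = 1 but x_1 ≠ ±1, a nontrivial square root of 1 — 8686 is a witness and 10585 is composite.
The smallest witness among the given bases is 19.

19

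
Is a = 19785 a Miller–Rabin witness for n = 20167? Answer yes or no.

yes

n − 1 = 20166 = 2^1 · 10083, so s = 1 and d = 10083.
x_0 = 19785^10083 mod 20167 = 9155.
x_0 ∉ {1, 20166} and s = 1, so 19785 is a Miller–Rabin witness and 20167 is composite.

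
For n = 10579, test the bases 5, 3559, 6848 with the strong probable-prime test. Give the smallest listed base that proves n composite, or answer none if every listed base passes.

n − 1 = 10578 = 2^1 · 5289, so s = 1 and d = 5289.
Base 5: x_0 = 5^5289 mod 10579 = 8648. x_0 ∉ {1, 10578} and s = 1, so 5 is a Miller–Rabin witness and 10579 is composite.
Base 3559: x_0 = 3559^5289 mod 10579 = 2798. x_0 ∉ {1, 10578} and s = 1, so 3559 is a Miller–Rabin witness and 10579 is composite.
Base 6848: x_0 = 6848^5289 mod 10579 = 1610. x_0 ∉ {1, 10578} and s = 1, so 6848 is a Miller–Rabin witness and 10579 is composite.
The smallest witness among the given bases is 5.

5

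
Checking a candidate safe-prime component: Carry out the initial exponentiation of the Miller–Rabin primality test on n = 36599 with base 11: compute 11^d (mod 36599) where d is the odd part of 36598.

1

n − 1 = 36598 = 2^1 · 18299, so s = 1 and d = 18299.
11^18299 mod 36599 = 1.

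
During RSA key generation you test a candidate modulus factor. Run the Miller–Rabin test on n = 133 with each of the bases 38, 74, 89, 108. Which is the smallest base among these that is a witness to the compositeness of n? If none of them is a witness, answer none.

38

n − 1 = 132 = 2^2 · 33, so s = 2 and d = 33.
Base 38: x_0 = 38^33 mod 133 = 76. x_0 is neither 1 nor 132, so continue squaring. x_1 = 76^2 mod 133 = 57. Reached i = s−1 = 1 without hitting −1: 38 is a Miller–Rabin witness and 133 is composite.
Base 74: x_0 = 74^33 mod 133 = 64. x_0 is neither 1 nor 132, so continue squaring. x_1 = 64^2 mod 133 = 106. Reached i = s−1 = 1 without hitting −1: 74 is a Miller–Rabin witness and 133 is composite.
Base 89: x_0 = 89^33 mod 133 = 27. x_0 is neither 1 nor 132, so continue squaring. x_1 = 27^2 mod 133 = 64. Reached i = s−1 = 1 without hitting −1: 89 is a Miller–Rabin witness and 133 is composite.
Base 108: x_0 = 108^33 mod 133 = 27. x_0 is neither 1 nor 132, so continue squaring. x_1 = 27^2 mod 133 = 64. Reached i = s−1 = 1 without hitting −1: 108 is a Miller–Rabin witness and 133 is composite.
The smallest witness among the given bases is 38.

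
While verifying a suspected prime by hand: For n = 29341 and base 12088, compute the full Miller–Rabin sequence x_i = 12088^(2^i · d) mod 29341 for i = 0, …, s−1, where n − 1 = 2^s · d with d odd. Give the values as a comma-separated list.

12433, 11101

n − 1 = 29340 = 2^2 · 7335, so s = 2 and d = 7335.
x_0 = 12088^7335 mod 29341 = 12433.
x_1 = 12433^2 mod 29341 = 11101.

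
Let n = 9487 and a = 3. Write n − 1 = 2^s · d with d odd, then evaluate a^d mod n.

n − 1 = 9486 = 2^1 · 4743, so s = 1 and d = 4743.
Repeated squaring mod 9487: 3^1 ≡ 3, 3^2 ≡ 9, 3^4 ≡ 81, 3^8 ≡ 6561, 3^16 ≡ 4202, 3^32 ≡ 1497, 3^64 ≡ 2077, 3^128 ≡ 6831, 3^256 ≡ 5495, 3^512 ≡ 7391, 3^1024 ≡ 735, 3^2048 ≡ 8953, 3^4096 ≡ 546.
4743 = 4096 + 512 + 128 + 4 + 2 + 1, so 3^4743 ≡ 546·7391·6831·81·9·3 ≡ 3943 (mod 9487).

3943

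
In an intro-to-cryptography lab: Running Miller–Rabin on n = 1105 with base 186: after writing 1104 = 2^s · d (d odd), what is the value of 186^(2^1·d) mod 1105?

1

n − 1 = 1104 = 2^4 · 69, so s = 4 and d = 69.
x_0 = 186^69 mod 1105 = 441.
x_1 = 441^2 mod 1105 = 1.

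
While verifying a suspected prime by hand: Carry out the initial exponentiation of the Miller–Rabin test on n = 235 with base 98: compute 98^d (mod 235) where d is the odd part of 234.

n − 1 = 234 = 2^1 · 117, so s = 1 and d = 117.
Repeated squaring mod 235: 98^1 ≡ 98, 98^2 ≡ 204, 98^4 ≡ 21, 98^8 ≡ 206, 98^16 ≡ 136, 98^32 ≡ 166, 98^64 ≡ 61.
117 = 64 + 32 + 16 + 4 + 1, so 98^117 ≡ 61·166·136·21·98 ≡ 63 (mod 235).

63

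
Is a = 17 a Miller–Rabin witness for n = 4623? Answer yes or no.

n − 1 = 4622 = 2^1 · 2311, so s = 1 and d = 2311.
x_0 = 17^2311 mod 4623 = 17.
x_0 ∉ {1, 4622} and s = 1, so 17 is a Miller–Rabin witness and 4623 is composite.

yes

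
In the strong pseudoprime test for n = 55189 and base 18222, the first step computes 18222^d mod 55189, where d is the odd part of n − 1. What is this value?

15574

n − 1 = 55188 = 2^2 · 13797, so s = 2 and d = 13797.
Repeated squaring mod 55189: 18222^1 ≡ 18222, 18222^2 ≡ 24260, 18222^4 ≡ 12104, 18222^8 ≡ 35210, 18222^16 ≡ 33593, 18222^32 ≡ 40166, 18222^64 ≡ 22708, 18222^128 ≡ 22437, 18222^256 ≡ 40100, 18222^512 ≡ 23296, 18222^1024 ≡ 30179, 18222^2048 ≡ 43163, 18222^4096 ≡ 29496, 18222^8192 ≡ 14620.
13797 = 8192 + 4096 + 1024 + 256 + 128 + 64 + 32 + 4 + 1, so 18222^13797 ≡ 14620·29496·30179·40100·22437·22708·40166·12104·18222 ≡ 15574 (mod 55189).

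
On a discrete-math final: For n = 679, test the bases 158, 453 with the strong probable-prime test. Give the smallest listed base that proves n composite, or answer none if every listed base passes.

453

n − 1 = 678 = 2^1 · 339, so s = 1 and d = 339.
Base 158: x_0 = 158^339 mod 679 = 1. x_0 = 1, so 158 is not a witness.
Base 453: x_0 = 453^339 mod 679 = 503. x_0 ∉ {1, 678} and s = 1, so 453 is a Miller–Rabin witness and 679 is composite.
The smallest witness among the given bases is 453.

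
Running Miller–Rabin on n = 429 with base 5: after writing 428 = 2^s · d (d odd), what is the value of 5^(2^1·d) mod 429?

n − 1 = 428 = 2^2 · 107, so s = 2 and d = 107.
x_0 = 5^107 mod 429 = 47.
x_1 = 47^2 mod 429 = 64.

64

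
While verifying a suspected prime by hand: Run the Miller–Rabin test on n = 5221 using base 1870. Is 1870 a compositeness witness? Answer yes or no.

yes

n − 1 = 5220 = 2^2 · 1305, so s = 2 and d = 1305.
x_0 = 1870^1305 mod 5221 = 4950.
x_0 is neither 1 nor 5220, so continue squaring.
x_1 = 4950^2 mod 5221 = 347.
Reached i = s−1 = 1 without hitting −1: 1870 is a Miller–Rabin witness and 5221 is composite.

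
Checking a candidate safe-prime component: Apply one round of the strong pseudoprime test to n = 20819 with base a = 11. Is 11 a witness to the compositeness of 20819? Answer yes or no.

n − 1 = 20818 = 2^1 · 10409, so s = 1 and d = 10409.
x_0 = 11^10409 mod 20819 = 19832.
x_0 ∉ {1, 20818} and s = 1, so 11 is a Miller–Rabin witness and 20819 is composite.

yes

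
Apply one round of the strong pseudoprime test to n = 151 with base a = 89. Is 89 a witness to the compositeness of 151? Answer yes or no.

no

n − 1 = 150 = 2^1 · 75, so s = 1 and d = 75.
x_0 = 89^75 mod 151 = 150.
x_0 = 150 ≡ −1, so 89 is not a witness.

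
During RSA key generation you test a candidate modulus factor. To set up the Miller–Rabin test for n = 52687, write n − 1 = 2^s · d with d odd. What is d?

26343

Halving: 52686 → 26343; 26343 is odd.
So 52686 = 2^1 · 26343.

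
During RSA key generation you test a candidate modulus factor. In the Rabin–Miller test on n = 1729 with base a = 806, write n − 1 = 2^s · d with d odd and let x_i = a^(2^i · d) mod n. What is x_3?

533

n − 1 = 1728 = 2^6 · 27, so s = 6 and d = 27.
x_0 = 806^27 mod 1729 = 1443.
x_1 = 1443^2 mod 1729 = 533.
x_2 = 533^2 mod 1729 = 533.
x_3 = 533^2 mod 1729 = 533.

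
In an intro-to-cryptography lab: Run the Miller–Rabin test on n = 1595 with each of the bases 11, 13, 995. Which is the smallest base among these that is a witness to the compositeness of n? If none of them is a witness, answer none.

11

n − 1 = 1594 = 2^1 · 797, so s = 1 and d = 797.
Base 11: x_0 = 11^797 mod 1595 = 891. x_0 ∉ {1, 1594} and s = 1, so 11 is a Miller–Rabin witness and 1595 is composite.
Base 13: x_0 = 13^797 mod 1595 = 183. x_0 ∉ {1, 1594} and s = 1, so 13 is a Miller–Rabin witness and 1595 is composite.
Base 995: x_0 = 995^797 mod 1595 = 245. x_0 ∉ {1, 1594} and s = 1, so 995 is a Miller–Rabin witness and 1595 is composite.
The smallest witness among the given bases is 11.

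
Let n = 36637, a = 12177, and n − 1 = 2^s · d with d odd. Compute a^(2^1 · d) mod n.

1

n − 1 = 36636 = 2^2 · 9159, so s = 2 and d = 9159.
Repeated squaring mod 36637: 12177^1 ≡ 12177, 12177^2 ≡ 9390, 12177^4 ≡ 23478, 12177^8 ≡ 12819, 12177^16 ≡ 9816, 12177^32 ≡ 35183, 12177^64 ≡ 25807, 12177^128 ≡ 13863, 12177^256 ≡ 21704, 12177^512 ≡ 21707, 12177^1024 ≡ 5392, 12177^2048 ≡ 20523, 12177^4096 ≡ 14577, 12177^8192 ≡ 30966.
9159 = 8192 + 512 + 256 + 128 + 64 + 4 + 2 + 1, so 12177^9159 ≡ 30966·21707·21704·13863·25807·23478·9390·12177 ≡ 36636 (mod 36637).
x_0 = 36636.
x_1 = 36636^2 mod 36637 = 1.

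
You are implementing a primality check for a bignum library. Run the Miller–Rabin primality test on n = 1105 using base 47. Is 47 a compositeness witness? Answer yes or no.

no

n − 1 = 1104 = 2^4 · 69, so s = 4 and d = 69.
Repeated squaring mod 1105: 47^1 ≡ 47, 47^2 ≡ 1104, 47^4 ≡ 1, 47^8 ≡ 1, 47^16 ≡ 1, 47^32 ≡ 1, 47^64 ≡ 1.
69 = 64 + 4 + 1, so 47^69 ≡ 1·1·47 ≡ 47 (mod 1105).
x_0 = 47^69 mod 1105 = 47.
x_0 is neither 1 nor 1104, so continue squaring.
x_1 = 47^2 mod 1105 = 1104.
x_1 ≡ −1, so 47 is not a witness.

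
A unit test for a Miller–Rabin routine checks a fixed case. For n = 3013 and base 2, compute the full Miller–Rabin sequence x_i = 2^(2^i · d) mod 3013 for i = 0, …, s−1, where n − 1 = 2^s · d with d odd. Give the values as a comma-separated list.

2861, 2013

n − 1 = 3012 = 2^2 · 753, so s = 2 and d = 753.
x_0 = 2^753 mod 3013 = 2861.
x_1 = 2861^2 mod 3013 = 2013.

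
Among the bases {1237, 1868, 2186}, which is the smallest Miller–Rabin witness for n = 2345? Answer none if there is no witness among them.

1237

n − 1 = 2344 = 2^3 · 293, so s = 3 and d = 293.
Base 1237: x_0 = 1237^293 mod 2345 = 1522. x_0 is neither 1 nor 2344, so continue squaring. x_1 = 1522^2 mod 2345 = 1969. x_2 = 1969^2 mod 2345 = 676. Reached i = s−1 = 2 without hitting −1: 1237 is a Miller–Rabin witness and 2345 is composite.
Base 1868: x_0 = 1868^293 mod 2345 = 1623. x_0 is neither 1 nor 2344, so continue squaring. x_1 = 1623^2 mod 2345 = 694. x_2 = 694^2 mod 2345 = 911. Reached i = s−1 = 2 without hitting −1: 1868 is a Miller–Rabin witness and 2345 is composite.
Base 2186: x_0 = 2186^293 mod 2345 = 326. x_0 is neither 1 nor 2344, so continue squaring. x_1 = 326^2 mod 2345 = 751. x_2 = 751^2 mod 2345 = 1201. Reached i = s−1 = 2 without hitting −1: 2186 is a Miller–Rabin witness and 2345 is composite.
The smallest witness among the given bases is 1237.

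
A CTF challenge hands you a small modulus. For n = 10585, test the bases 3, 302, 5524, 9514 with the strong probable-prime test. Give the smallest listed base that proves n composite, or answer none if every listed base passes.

302

n − 1 = 10584 = 2^3 · 1323, so s = 3 and d = 1323.
Base 3: x_0 = 3^1323 mod 10585 = 8422. x_0 is neither 1 nor 10584, so continue squaring. x_1 = 8422^2 mod 10585 = 10584. x_1 ≡ −1, so 3 is not a witness.
Base 302: x_0 = 302^1323 mod 10585 = 1438. x_0 is neither 1 nor 10584, so continue squaring. x_1 = 1438^2 mod 10585 = 3769. x_2 = 3769^2 mod 10585 = 291. Reached i = s−1 = 2 without hitting −1: 302 is a Miller–Rabin witness and 10585 is composite.
Base 5524: x_0 = 5524^1323 mod 10585 = 7784. x_0 is neither 1 nor 10584, so continue squaring. x_1 = 7784^2 mod 10585 = 2116. x_2 = 2116^2 mod 10585 = 1. x_2 = 1 but x_1 ≠ ±1, a nontrivial square root of 1 — 5524 is a witness and 10585 is composite.
Base 9514: x_0 = 9514^1323 mod 10585 = 10539. x_0 is neither 1 nor 10584, so continue squaring. x_1 = 10539^2 mod 10585 = 2116. x_2 = 2116^2 mod 10585 = 1. x_2 = 1 but x_1 ≠ ±1, a nontrivial square root of 1 — 9514 is a witness and 10585 is composite.
The smallest witness among the given bases is 302.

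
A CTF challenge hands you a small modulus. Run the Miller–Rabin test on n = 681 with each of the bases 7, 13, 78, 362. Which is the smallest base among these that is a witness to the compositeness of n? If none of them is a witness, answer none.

7

n − 1 = 680 = 2^3 · 85, so s = 3 and d = 85.
Base 7: x_0 = 7^85 mod 681 = 382. x_0 is neither 1 nor 680, so continue squaring. x_1 = 382^2 mod 681 = 190. x_2 = 190^2 mod 681 = 7. Reached i = s−1 = 2 without hitting −1: 7 is a Miller–Rabin witness and 681 is composite.
Base 13: x_0 = 13^85 mod 681 = 193. x_0 is neither 1 nor 680, so continue squaring. x_1 = 193^2 mod 681 = 475. x_2 = 475^2 mod 681 = 214. Reached i = s−1 = 2 without hitting −1: 13 is a Miller–Rabin witness and 681 is composite.
Base 78: x_0 = 78^85 mod 681 = 108. x_0 is neither 1 nor 680, so continue squaring. x_1 = 108^2 mod 681 = 87. x_2 = 87^2 mod 681 = 78. Reached i = s−1 = 2 without hitting −1: 78 is a Miller–Rabin witness and 681 is composite.
Base 362: x_0 = 362^85 mod 681 = 512. x_0 is neither 1 nor 680, so continue squaring. x_1 = 512^2 mod 681 = 640. x_2 = 640^2 mod 681 = 319. Reached i = s−1 = 2 without hitting −1: 362 is a Miller–Rabin witness and 681 is composite.
The smallest witness among the given bases is 7.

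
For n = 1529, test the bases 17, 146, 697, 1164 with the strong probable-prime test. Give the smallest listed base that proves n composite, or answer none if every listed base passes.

17

n − 1 = 1528 = 2^3 · 191, so s = 3 and d = 191.
Base 17: x_0 = 17^191 mod 1529 = 1381. x_0 is neither 1 nor 1528, so continue squaring. x_1 = 1381^2 mod 1529 = 498. x_2 = 498^2 mod 1529 = 306. Reached i = s−1 = 2 without hitting −1: 17 is a Miller–Rabin witness and 1529 is composite.
Base 146: x_0 = 146^191 mod 1529 = 1158. x_0 is neither 1 nor 1528, so continue squaring. x_1 = 1158^2 mod 1529 = 31. x_2 = 31^2 mod 1529 = 961. Reached i = s−1 = 2 without hitting −1: 146 is a Miller–Rabin witness and 1529 is composite.
Base 697: x_0 = 697^191 mod 1529 = 334. x_0 is neither 1 nor 1528, so continue squaring. x_1 = 334^2 mod 1529 = 1468. x_2 = 1468^2 mod 1529 = 663. Reached i = s−1 = 2 without hitting −1: 697 is a Miller–Rabin witness and 1529 is composite.
Base 1164: x_0 = 1164^191 mod 1529 = 801. x_0 is neither 1 nor 1528, so continue squaring. x_1 = 801^2 mod 1529 = 950. x_2 = 950^2 mod 1529 = 390. Reached i = s−1 = 2 without hitting −1: 1164 is a Miller–Rabin witness and 1529 is composite.
The smallest witness among the given bases is 17.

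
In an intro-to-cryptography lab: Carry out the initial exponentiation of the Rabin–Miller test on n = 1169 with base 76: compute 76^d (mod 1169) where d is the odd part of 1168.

n − 1 = 1168 = 2^4 · 73, so s = 4 and d = 73.
Repeated squaring mod 1169: 76^1 ≡ 76, 76^2 ≡ 1100, 76^4 ≡ 85, 76^8 ≡ 211, 76^16 ≡ 99, 76^32 ≡ 449, 76^64 ≡ 533.
73 = 64 + 8 + 1, so 76^73 ≡ 533·211·76 ≡ 629 (mod 1169).

629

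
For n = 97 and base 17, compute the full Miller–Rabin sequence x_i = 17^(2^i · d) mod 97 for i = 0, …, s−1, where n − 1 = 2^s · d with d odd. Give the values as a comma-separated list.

63, 89, 64, 22, 96

n − 1 = 96 = 2^5 · 3, so s = 5 and d = 3.
x_0 = 17^3 mod 97 = 63.
x_1 = 63^2 mod 97 = 89.
x_2 = 89^2 mod 97 = 64.
x_3 = 64^2 mod 97 = 22.
x_4 = 22^2 mod 97 = 96.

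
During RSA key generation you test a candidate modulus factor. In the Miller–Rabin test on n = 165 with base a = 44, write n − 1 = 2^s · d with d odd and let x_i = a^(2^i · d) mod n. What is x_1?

n − 1 = 164 = 2^2 · 41, so s = 2 and d = 41.
Repeated squaring mod 165: 44^1 ≡ 44, 44^2 ≡ 121, 44^4 ≡ 121, 44^8 ≡ 121, 44^16 ≡ 121, 44^32 ≡ 121.
41 = 32 + 8 + 1, so 44^41 ≡ 121·121·44 ≡ 44 (mod 165).
x_0 = 44.
x_1 = 44^2 mod 165 = 121.

121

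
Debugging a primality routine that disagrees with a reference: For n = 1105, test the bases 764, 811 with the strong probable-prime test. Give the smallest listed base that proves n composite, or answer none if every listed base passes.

n − 1 = 1104 = 2^4 · 69, so s = 4 and d = 69.
Base 764: x_0 = 764^69 mod 1105 = 1104. x_0 = 1104 ≡ −1, so 764 is not a witness.
Base 811: x_0 = 811^69 mod 1105 = 1006. x_0 is neither 1 nor 1104, so continue squaring. x_1 = 1006^2 mod 1105 = 961. x_2 = 961^2 mod 1105 = 846. x_3 = 846^2 mod 1105 = 781. Reached i = s−1 = 3 without hitting −1: 811 is a Miller–Rabin witness and 1105 is composite.
The smallest witness among the given bases is 811.

811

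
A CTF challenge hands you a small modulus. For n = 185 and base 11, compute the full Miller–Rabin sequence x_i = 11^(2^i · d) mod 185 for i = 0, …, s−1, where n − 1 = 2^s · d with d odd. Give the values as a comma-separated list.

101, 26, 121

n − 1 = 184 = 2^3 · 23, so s = 3 and d = 23.
x_0 = 11^23 mod 185 = 101.
x_1 = 101^2 mod 185 = 26.
x_2 = 26^2 mod 185 = 121.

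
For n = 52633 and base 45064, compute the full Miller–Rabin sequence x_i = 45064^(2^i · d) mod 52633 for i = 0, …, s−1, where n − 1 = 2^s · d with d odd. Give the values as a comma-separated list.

n − 1 = 52632 = 2^3 · 6579, so s = 3 and d = 6579.
x_0 = 45064^6579 mod 52633 = 3604.
x_1 = 3604^2 mod 52633 = 41098.
x_2 = 41098^2 mod 52633 = 1.

3604, 41098, 1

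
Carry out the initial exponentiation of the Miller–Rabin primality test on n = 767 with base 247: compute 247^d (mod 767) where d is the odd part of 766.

91

n − 1 = 766 = 2^1 · 383, so s = 1 and d = 383.
Repeated squaring mod 767: 247^1 ≡ 247, 247^2 ≡ 416, 247^4 ≡ 481, 247^8 ≡ 494, 247^16 ≡ 130, 247^32 ≡ 26, 247^64 ≡ 676, 247^128 ≡ 611, 247^256 ≡ 559.
383 = 256 + 64 + 32 + 16 + 8 + 4 + 2 + 1, so 247^383 ≡ 559·676·26·130·494·481·416·247 ≡ 91 (mod 767).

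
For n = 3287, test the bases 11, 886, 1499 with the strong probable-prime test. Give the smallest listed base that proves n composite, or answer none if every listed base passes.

n − 1 = 3286 = 2^1 · 1643, so s = 1 and d = 1643.
Base 11: x_0 = 11^1643 mod 3287 = 2173. x_0 ∉ {1, 3286} and s = 1, so 11 is a Miller–Rabin witness and 3287 is composite.
Base 886: x_0 = 886^1643 mod 3287 = 1053. x_0 ∉ {1, 3286} and s = 1, so 886 is a Miller–Rabin witness and 3287 is composite.
Base 1499: x_0 = 1499^1643 mod 3287 = 1659. x_0 ∉ {1, 3286} and s = 1, so 1499 is a Miller–Rabin witness and 3287 is composite.
The smallest witness among the given bases is 11.

11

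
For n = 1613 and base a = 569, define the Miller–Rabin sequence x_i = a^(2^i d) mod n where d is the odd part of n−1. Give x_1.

n − 1 = 1612 = 2^2 · 403, so s = 2 and d = 403.
x_0 = 569^403 mod 1613 = 1486.
x_1 = 1486^2 mod 1613 = 1612.

1612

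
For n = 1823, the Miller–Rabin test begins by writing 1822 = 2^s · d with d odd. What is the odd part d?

911

Halving: 1822 → 911; 911 is odd.
So 1822 = 2^1 · 911.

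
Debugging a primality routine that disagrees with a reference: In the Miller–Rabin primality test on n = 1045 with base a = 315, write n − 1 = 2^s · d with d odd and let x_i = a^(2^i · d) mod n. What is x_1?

n − 1 = 1044 = 2^2 · 261, so s = 2 and d = 261.
By repeated squaring, 315^261 ≡ 590 (mod 1045).
x_0 = 590.
x_1 = 590^2 mod 1045 = 115.

115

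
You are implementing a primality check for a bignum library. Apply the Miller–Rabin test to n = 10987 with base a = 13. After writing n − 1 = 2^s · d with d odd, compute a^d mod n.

10986

n − 1 = 10986 = 2^1 · 5493, so s = 1 and d = 5493.
13^5493 mod 10987 = 10986.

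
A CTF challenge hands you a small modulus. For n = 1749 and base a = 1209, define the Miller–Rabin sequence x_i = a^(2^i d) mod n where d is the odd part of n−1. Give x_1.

1530

n − 1 = 1748 = 2^2 · 437, so s = 2 and d = 437.
Repeated squaring mod 1749: 1209^1 ≡ 1209, 1209^2 ≡ 1266, 1209^4 ≡ 672, 1209^8 ≡ 342, 1209^16 ≡ 1530, 1209^32 ≡ 738, 1209^64 ≡ 705, 1209^128 ≡ 309, 1209^256 ≡ 1035.
437 = 256 + 128 + 32 + 16 + 4 + 1, so 1209^437 ≡ 1035·309·738·1530·672·1209 ≡ 1407 (mod 1749).
x_0 = 1407.
x_1 = 1407^2 mod 1749 = 1530.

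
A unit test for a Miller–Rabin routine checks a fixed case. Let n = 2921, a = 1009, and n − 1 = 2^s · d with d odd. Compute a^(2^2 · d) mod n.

1662

n − 1 = 2920 = 2^3 · 365, so s = 3 and d = 365.
Repeated squaring mod 2921: 1009^1 ≡ 1009, 1009^2 ≡ 1573, 1009^4 ≡ 242, 1009^8 ≡ 144, 1009^16 ≡ 289, 1009^32 ≡ 1733, 1009^64 ≡ 501, 1009^128 ≡ 2716, 1009^256 ≡ 1131.
365 = 256 + 64 + 32 + 8 + 4 + 1, so 1009^365 ≡ 1131·501·1733·144·242·1009 ≡ 1946 (mod 2921).
x_0 = 1946.
x_1 = 1946^2 mod 2921 = 1300.
x_2 = 1300^2 mod 2921 = 1662.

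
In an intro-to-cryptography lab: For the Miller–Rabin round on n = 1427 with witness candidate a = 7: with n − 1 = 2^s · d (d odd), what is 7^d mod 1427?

1

n − 1 = 1426 = 2^1 · 713, so s = 1 and d = 713.
7^713 mod 1427 = 1.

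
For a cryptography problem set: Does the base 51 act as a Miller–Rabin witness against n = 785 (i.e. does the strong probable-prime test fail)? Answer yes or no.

yes

n − 1 = 784 = 2^4 · 49, so s = 4 and d = 49.
x_0 = 51^49 mod 785 = 371.
x_0 is neither 1 nor 784, so continue squaring.
x_1 = 371^2 mod 785 = 266.
x_2 = 266^2 mod 785 = 106.
x_3 = 106^2 mod 785 = 246.
Reached i = s−1 = 3 without hitting −1: 51 is a Miller–Rabin witness and 785 is composite.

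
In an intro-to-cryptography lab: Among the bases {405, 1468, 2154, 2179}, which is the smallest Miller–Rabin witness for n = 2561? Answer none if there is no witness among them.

n − 1 = 2560 = 2^9 · 5, so s = 9 and d = 5.
Base 405: x_0 = 405^5 mod 2561 = 890. x_0 is neither 1 nor 2560, so continue squaring. x_1 = 890^2 mod 2561 = 751. x_2 = 751^2 mod 2561 = 581. x_3 = 581^2 mod 2561 = 2070. x_4 = 2070^2 mod 2561 = 347. x_5 = 347^2 mod 2561 = 42. x_6 = 42^2 mod 2561 = 1764. x_7 = 1764^2 mod 2561 = 81. x_8 = 81^2 mod 2561 = 1439. Reached i = s−1 = 8 without hitting −1: 405 is a Miller–Rabin witness and 2561 is composite.
Base 1468: x_0 = 1468^5 mod 2561 = 480. x_0 is neither 1 nor 2560, so continue squaring. x_1 = 480^2 mod 2561 = 2471. x_2 = 2471^2 mod 2561 = 417. x_3 = 417^2 mod 2561 = 2302. x_4 = 2302^2 mod 2561 = 495. x_5 = 495^2 mod 2561 = 1730. x_6 = 1730^2 mod 2561 = 1652. x_7 = 1652^2 mod 2561 = 1639. x_8 = 1639^2 mod 2561 = 2393. Reached i = s−1 = 8 without hitting −1: 1468 is a Miller–Rabin witness and 2561 is composite.
Base 2154: x_0 = 2154^5 mod 2561 = 1628. x_0 is neither 1 nor 2560, so continue squaring. x_1 = 1628^2 mod 2561 = 2310. x_2 = 2310^2 mod 2561 = 1537. x_3 = 1537^2 mod 2561 = 1127. x_4 = 1127^2 mod 2561 = 2434. x_5 = 2434^2 mod 2561 = 763. x_6 = 763^2 mod 2561 = 822. x_7 = 822^2 mod 2561 = 2141. x_8 = 2141^2 mod 2561 = 2252. Reached i = s−1 = 8 without hitting −1: 2154 is a Miller–Rabin witness and 2561 is composite.
Base 2179: x_0 = 2179^5 mod 2561 = 21. x_0 is neither 1 nor 2560, so continue squaring. x_1 = 21^2 mod 2561 = 441. x_2 = 441^2 mod 2561 = 2406. x_3 = 2406^2 mod 2561 = 976. x_4 = 976^2 mod 2561 = 2445. x_5 = 2445^2 mod 2561 = 651. x_6 = 651^2 mod 2561 = 1236. x_7 = 1236^2 mod 2561 = 1340. x_8 = 1340^2 mod 2561 = 339. Reached i = s−1 = 8 without hitting −1: 2179 is a Miller–Rabin witness and 2561 is composite.
The smallest witness among the given bases is 405.

405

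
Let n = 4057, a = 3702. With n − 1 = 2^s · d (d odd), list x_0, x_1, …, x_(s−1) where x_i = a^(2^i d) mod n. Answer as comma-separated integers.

3310, 2200, 4056

n − 1 = 4056 = 2^3 · 507, so s = 3 and d = 507.
x_0 = 3702^507 mod 4057 = 3310.
x_1 = 3310^2 mod 4057 = 2200.
x_2 = 2200^2 mod 4057 = 4056.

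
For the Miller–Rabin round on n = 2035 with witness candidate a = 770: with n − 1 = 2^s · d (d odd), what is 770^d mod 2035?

110

n − 1 = 2034 = 2^1 · 1017, so s = 1 and d = 1017.
Repeated squaring mod 2035: 770^1 ≡ 770, 770^2 ≡ 715, 770^4 ≡ 440, 770^8 ≡ 275, 770^16 ≡ 330, 770^32 ≡ 1045, 770^64 ≡ 1265, 770^128 ≡ 715, 770^256 ≡ 440, 770^512 ≡ 275.
1017 = 512 + 256 + 128 + 64 + 32 + 16 + 8 + 1, so 770^1017 ≡ 275·440·715·1265·1045·330·275·770 ≡ 110 (mod 2035).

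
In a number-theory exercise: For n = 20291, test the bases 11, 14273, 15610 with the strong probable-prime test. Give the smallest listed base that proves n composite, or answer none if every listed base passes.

11

n − 1 = 20290 = 2^1 · 10145, so s = 1 and d = 10145.
Base 11: x_0 = 11^10145 mod 20291 = 12923. x_0 ∉ {1, 20290} and s = 1, so 11 is a Miller–Rabin witness and 20291 is composite.
Base 14273: x_0 = 14273^10145 mod 20291 = 13216. x_0 ∉ {1, 20290} and s = 1, so 14273 is a Miller–Rabin witness and 20291 is composite.
Base 15610: x_0 = 15610^10145 mod 20291 = 2519. x_0 ∉ {1, 20290} and s = 1, so 15610 is a Miller–Rabin witness and 20291 is composite.
The smallest witness among the given bases is 11.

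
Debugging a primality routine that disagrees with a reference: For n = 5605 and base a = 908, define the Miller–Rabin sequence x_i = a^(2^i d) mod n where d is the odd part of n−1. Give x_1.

4149

n − 1 = 5604 = 2^2 · 1401, so s = 2 and d = 1401.
By repeated squaring, 908^1401 ≡ 958 (mod 5605).
x_0 = 958.
x_1 = 958^2 mod 5605 = 4149.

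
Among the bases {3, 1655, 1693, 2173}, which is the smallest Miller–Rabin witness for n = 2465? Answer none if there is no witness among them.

3

n − 1 = 2464 = 2^5 · 77, so s = 5 and d = 77.
Base 3: x_0 = 3^77 mod 2465 = 2018. x_0 is neither 1 nor 2464, so continue squaring. x_1 = 2018^2 mod 2465 = 144. x_2 = 144^2 mod 2465 = 1016. x_3 = 1016^2 mod 2465 = 1886. x_4 = 1886^2 mod 2465 = 1. x_4 = 1 but x_3 ≠ ±1, a nontrivial square root of 1 — 3 is a witness and 2465 is composite.
Base 1655: x_0 = 1655^77 mod 2465 = 945. x_0 is neither 1 nor 2464, so continue squaring. x_1 = 945^2 mod 2465 = 695. x_2 = 695^2 mod 2465 = 2350. x_3 = 2350^2 mod 2465 = 900. x_4 = 900^2 mod 2465 = 1480. Reached i = s−1 = 4 without hitting −1: 1655 is a Miller–Rabin witness and 2465 is composite.
Base 1693: x_0 = 1693^77 mod 2465 = 1728. x_0 is neither 1 nor 2464, so continue squaring. x_1 = 1728^2 mod 2465 = 869. x_2 = 869^2 mod 2465 = 871. x_3 = 871^2 mod 2465 = 1886. x_4 = 1886^2 mod 2465 = 1. x_4 = 1 but x_3 ≠ ±1, a nontrivial square root of 1 — 1693 is a witness and 2465 is composite.
Base 2173: x_0 = 2173^77 mod 2465 = 1433. x_0 is neither 1 nor 2464, so continue squaring. x_1 = 1433^2 mod 2465 = 144. x_2 = 144^2 mod 2465 = 1016. x_3 = 1016^2 mod 2465 = 1886. x_4 = 1886^2 mod 2465 = 1. x_4 = 1 but x_3 ≠ ±1, a nontrivial square root of 1 — 2173 is a witness and 2465 is composite.
The smallest witness among the given bases is 3.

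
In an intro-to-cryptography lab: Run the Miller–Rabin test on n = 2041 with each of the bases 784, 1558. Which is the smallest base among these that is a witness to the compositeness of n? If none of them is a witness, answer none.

1558

n − 1 = 2040 = 2^3 · 255, so s = 3 and d = 255.
Base 784: x_0 = 784^255 mod 2041 = 2040. x_0 = 2040 ≡ −1, so 784 is not a witness.
Base 1558: x_0 = 1558^255 mod 2041 = 941. x_0 is neither 1 nor 2040, so continue squaring. x_1 = 941^2 mod 2041 = 1728. x_2 = 1728^2 mod 2041 = 1. x_2 = 1 but x_1 ≠ ±1, a nontrivial square root of 1 — 1558 is a witness and 2041 is composite.
The smallest witness among the given bases is 1558.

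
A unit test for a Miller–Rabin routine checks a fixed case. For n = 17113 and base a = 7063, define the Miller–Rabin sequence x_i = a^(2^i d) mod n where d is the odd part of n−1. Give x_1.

4138

n − 1 = 17112 = 2^3 · 2139, so s = 3 and d = 2139.
Repeated squaring mod 17113: 7063^1 ≡ 7063, 7063^2 ≡ 1574, 7063^4 ≡ 13204, 7063^8 ≡ 15485, 7063^16 ≡ 14982, 7063^32 ≡ 6216, 7063^64 ≡ 14615, 7063^128 ≡ 10872, 7063^256 ≡ 893, 7063^512 ≡ 10251, 7063^1024 ≡ 9181, 7063^2048 ≡ 9236.
2139 = 2048 + 64 + 16 + 8 + 2 + 1, so 7063^2139 ≡ 9236·14615·14982·15485·1574·7063 ≡ 3640 (mod 17113).
x_0 = 3640.
x_1 = 3640^2 mod 17113 = 4138.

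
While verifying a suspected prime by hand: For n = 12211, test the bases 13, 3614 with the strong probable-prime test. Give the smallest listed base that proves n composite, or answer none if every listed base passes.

none

n − 1 = 12210 = 2^1 · 6105, so s = 1 and d = 6105.
Base 13: x_0 = 13^6105 mod 12211 = 1. x_0 = 1, so 13 is not a witness.
Base 3614: x_0 = 3614^6105 mod 12211 = 1. x_0 = 1, so 3614 is not a witness.
No listed base is a witness for 12211.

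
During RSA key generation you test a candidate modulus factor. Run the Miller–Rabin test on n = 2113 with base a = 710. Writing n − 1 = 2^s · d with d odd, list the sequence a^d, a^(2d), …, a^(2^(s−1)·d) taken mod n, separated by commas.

1318, 238, 1706, 835, 2048, 2112

n − 1 = 2112 = 2^6 · 33, so s = 6 and d = 33.
x_0 = 710^33 mod 2113 = 1318.
x_1 = 1318^2 mod 2113 = 238.
x_2 = 238^2 mod 2113 = 1706.
x_3 = 1706^2 mod 2113 = 835.
x_4 = 835^2 mod 2113 = 2048.
x_5 = 2048^2 mod 2113 = 2112.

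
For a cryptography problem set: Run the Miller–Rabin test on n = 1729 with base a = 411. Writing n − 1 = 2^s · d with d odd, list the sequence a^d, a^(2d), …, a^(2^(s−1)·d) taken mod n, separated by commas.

265, 1065, 1, 1, 1, 1

n − 1 = 1728 = 2^6 · 27, so s = 6 and d = 27.
x_0 = 411^27 mod 1729 = 265.
x_1 = 265^2 mod 1729 = 1065.
x_2 = 1065^2 mod 1729 = 1.
x_3 = 1^2 mod 1729 = 1.
x_4 = 1^2 mod 1729 = 1.
x_5 = 1^2 mod 1729 = 1.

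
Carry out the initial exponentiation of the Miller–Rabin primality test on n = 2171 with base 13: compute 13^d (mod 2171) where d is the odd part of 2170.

1495

n − 1 = 2170 = 2^1 · 1085, so s = 1 and d = 1085.
By repeated squaring, 13^1085 ≡ 1495 (mod 2171).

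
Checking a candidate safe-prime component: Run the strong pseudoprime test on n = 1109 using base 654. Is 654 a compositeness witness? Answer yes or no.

no

n − 1 = 1108 = 2^2 · 277, so s = 2 and d = 277.
x_0 = 654^277 mod 1109 = 755.
x_0 is neither 1 nor 1108, so continue squaring.
x_1 = 755^2 mod 1109 = 1108.
x_1 ≡ −1, so 654 is not a witness.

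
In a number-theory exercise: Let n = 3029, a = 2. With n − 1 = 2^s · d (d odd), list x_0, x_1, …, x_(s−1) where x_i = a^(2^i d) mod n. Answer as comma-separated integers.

1406, 1928

n − 1 = 3028 = 2^2 · 757, so s = 2 and d = 757.
x_0 = 2^757 mod 3029 = 1406.
x_1 = 1406^2 mod 3029 = 1928.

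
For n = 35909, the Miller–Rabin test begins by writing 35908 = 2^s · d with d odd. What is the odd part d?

8977

Halving: 35908 → 17954 → 8977; 8977 is odd.
So 35908 = 2^2 · 8977.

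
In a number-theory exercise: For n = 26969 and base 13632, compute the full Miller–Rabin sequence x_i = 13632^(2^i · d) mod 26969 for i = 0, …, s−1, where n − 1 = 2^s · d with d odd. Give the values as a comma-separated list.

24618, 25525, 8523

n − 1 = 26968 = 2^3 · 3371, so s = 3 and d = 3371.
x_0 = 13632^3371 mod 26969 = 24618.
x_1 = 24618^2 mod 26969 = 25525.
x_2 = 25525^2 mod 26969 = 8523.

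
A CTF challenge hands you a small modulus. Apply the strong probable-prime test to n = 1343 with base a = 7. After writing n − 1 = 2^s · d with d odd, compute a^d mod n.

n − 1 = 1342 = 2^1 · 671, so s = 1 and d = 671.
Repeated squaring mod 1343: 7^1 ≡ 7, 7^2 ≡ 49, 7^4 ≡ 1058, 7^8 ≡ 645, 7^16 ≡ 1038, 7^32 ≡ 358, 7^64 ≡ 579, 7^128 ≡ 834, 7^256 ≡ 1225, 7^512 ≡ 494.
671 = 512 + 128 + 16 + 8 + 4 + 2 + 1, so 7^671 ≡ 494·834·1038·645·1058·49·7 ≡ 1093 (mod 1343).

1093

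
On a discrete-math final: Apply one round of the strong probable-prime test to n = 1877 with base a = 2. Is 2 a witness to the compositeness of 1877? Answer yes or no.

n − 1 = 1876 = 2^2 · 469, so s = 2 and d = 469.
x_0 = 2^469 mod 1877 = 137.
x_0 is neither 1 nor 1876, so continue squaring.
x_1 = 137^2 mod 1877 = 1876.
x_1 ≡ −1, so 2 is not a witness.

no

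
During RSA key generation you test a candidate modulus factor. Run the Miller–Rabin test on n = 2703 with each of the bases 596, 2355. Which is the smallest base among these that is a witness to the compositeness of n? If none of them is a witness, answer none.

n − 1 = 2702 = 2^1 · 1351, so s = 1 and d = 1351.
Base 596: x_0 = 596^1351 mod 2703 = 2381. x_0 ∉ {1, 2702} and s = 1, so 596 is a Miller–Rabin witness and 2703 is composite.
Base 2355: x_0 = 2355^1351 mod 2703 = 189. x_0 ∉ {1, 2702} and s = 1, so 2355 is a Miller–Rabin witness and 2703 is composite.
The smallest witness among the given bases is 596.

596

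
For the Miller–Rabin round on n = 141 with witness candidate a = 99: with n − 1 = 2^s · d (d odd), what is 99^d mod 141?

n − 1 = 140 = 2^2 · 35, so s = 2 and d = 35.
Repeated squaring mod 141: 99^1 ≡ 99, 99^2 ≡ 72, 99^4 ≡ 108, 99^8 ≡ 102, 99^16 ≡ 111, 99^32 ≡ 54.
35 = 32 + 2 + 1, so 99^35 ≡ 54·72·99 ≡ 123 (mod 141).

123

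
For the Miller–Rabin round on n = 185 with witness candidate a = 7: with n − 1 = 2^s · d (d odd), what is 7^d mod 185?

n − 1 = 184 = 2^3 · 23, so s = 3 and d = 23.
By repeated squaring, 7^23 ≡ 83 (mod 185).

83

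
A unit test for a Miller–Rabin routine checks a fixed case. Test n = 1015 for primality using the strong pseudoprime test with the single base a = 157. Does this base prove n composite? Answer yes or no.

yes

n − 1 = 1014 = 2^1 · 507, so s = 1 and d = 507.
x_0 = 157^507 mod 1015 = 713.
x_0 ∉ {1, 1014} and s = 1, so 157 is a Miller–Rabin witness and 1015 is composite.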